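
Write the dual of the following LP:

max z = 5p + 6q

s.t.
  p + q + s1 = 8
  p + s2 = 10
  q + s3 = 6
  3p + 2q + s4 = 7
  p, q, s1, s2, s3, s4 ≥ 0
Minimize: z = 8y1 + 10y2 + 6y3 + 7y4

Subject to:
  C1: -y1 - y2 - 3y4 ≤ -5
  C2: -y1 - y3 - 2y4 ≤ -6
  y1, y2, y3, y4 ≥ 0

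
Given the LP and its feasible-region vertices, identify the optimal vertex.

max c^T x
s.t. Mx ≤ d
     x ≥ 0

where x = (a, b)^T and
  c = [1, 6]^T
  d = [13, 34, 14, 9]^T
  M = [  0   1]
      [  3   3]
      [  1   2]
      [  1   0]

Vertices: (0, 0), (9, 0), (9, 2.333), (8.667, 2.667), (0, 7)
Evaluating z = a + 6b at each vertex:
  (0, 0): z = 0
  (9, 0): z = 9
  (9, 2.333): z = 23
  (8.667, 2.667): z = 24.67
  (0, 7): z = 42

The largest value is z = 42, attained at (0, 7).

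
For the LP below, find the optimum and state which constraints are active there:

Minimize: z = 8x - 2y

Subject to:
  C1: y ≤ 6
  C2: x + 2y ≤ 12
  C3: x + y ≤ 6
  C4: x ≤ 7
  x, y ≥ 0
Optimal: x = 0, y = 6
Binding: C1, C2, C3, x ≥ 0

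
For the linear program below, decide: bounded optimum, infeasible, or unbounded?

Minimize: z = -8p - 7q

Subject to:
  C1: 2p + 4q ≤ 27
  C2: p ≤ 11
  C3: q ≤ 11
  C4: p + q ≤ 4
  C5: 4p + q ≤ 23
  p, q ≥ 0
The point (4, 0) satisfies every constraint, so the LP is feasible; the constraints give p ≤ 11 and q ≤ 11, which with p, q ≥ 0 keep the feasible region inside a bounded box. A feasible, bounded LP attains a finite optimum at a vertex.

Evaluating z = -8p - 7q at each vertex:
  (0, 0): z = 0
  (4, 0): z = -32
  (0, 4): z = -28

The LP has an optimal solution: (4, 0) with z = -32.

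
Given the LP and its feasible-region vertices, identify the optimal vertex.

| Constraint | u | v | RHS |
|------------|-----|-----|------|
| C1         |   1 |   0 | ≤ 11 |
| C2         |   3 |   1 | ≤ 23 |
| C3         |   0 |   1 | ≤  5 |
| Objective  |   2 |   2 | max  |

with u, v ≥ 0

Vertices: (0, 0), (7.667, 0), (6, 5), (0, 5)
Evaluating z = 2u + 2v at each vertex:
  (0, 0): z = 0
  (7.667, 0): z = 15.33
  (6, 5): z = 22
  (0, 5): z = 10

The largest value is z = 22, attained at (6, 5).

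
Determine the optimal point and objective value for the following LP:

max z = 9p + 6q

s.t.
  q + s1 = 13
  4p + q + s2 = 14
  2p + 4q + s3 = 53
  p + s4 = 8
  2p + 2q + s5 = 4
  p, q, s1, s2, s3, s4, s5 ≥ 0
p = 2, q = 0, z = 18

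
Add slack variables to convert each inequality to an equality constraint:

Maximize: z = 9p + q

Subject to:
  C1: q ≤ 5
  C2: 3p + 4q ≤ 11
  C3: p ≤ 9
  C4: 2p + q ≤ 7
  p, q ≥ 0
max z = 9p + q

s.t.
  q + s1 = 5
  3p + 4q + s2 = 11
  p + s3 = 9
  2p + q + s4 = 7
  p, q, s1, s2, s3, s4 ≥ 0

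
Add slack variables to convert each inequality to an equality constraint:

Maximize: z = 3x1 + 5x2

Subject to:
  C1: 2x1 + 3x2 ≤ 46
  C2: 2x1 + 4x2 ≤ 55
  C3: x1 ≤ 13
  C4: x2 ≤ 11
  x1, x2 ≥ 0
max z = 3x1 + 5x2

s.t.
  2x1 + 3x2 + s1 = 46
  2x1 + 4x2 + s2 = 55
  x1 + s3 = 13
  x2 + s4 = 11
  x1, x2, s1, s2, s3, s4 ≥ 0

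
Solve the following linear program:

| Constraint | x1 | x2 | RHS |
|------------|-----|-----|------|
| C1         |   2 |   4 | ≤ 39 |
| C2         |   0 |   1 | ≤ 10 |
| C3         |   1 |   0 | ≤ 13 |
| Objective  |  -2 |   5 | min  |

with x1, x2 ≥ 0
x1 = 13, x2 = 0, z = -26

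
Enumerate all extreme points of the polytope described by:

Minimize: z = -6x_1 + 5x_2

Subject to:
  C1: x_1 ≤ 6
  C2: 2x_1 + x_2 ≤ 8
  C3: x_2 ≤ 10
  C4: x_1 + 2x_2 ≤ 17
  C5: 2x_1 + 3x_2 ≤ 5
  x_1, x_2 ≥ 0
Each vertex is the intersection of two constraint boundaries that also satisfies all remaining constraints:
  x_1 = 0 and x_2 = 0 → (0, 0)
  2x_1 + 3x_2 = 5 and x_2 = 0 → (2.5, 0)
  2x_1 + 3x_2 = 5 and x_1 = 0 → (0, 1.667)

Vertices: (0, 0), (2.5, 0), (0, 1.667)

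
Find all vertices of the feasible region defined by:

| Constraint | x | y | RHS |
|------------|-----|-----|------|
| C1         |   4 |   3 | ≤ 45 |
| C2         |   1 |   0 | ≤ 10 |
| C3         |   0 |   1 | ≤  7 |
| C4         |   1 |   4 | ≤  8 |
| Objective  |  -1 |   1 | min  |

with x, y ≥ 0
Each vertex is the intersection of two constraint boundaries that also satisfies all remaining constraints:
  x = 0 and y = 0 → (0, 0)
  x + 4y = 8 and y = 0 → (8, 0)
  x + 4y = 8 and x = 0 → (0, 2)

Vertices: (0, 0), (8, 0), (0, 2)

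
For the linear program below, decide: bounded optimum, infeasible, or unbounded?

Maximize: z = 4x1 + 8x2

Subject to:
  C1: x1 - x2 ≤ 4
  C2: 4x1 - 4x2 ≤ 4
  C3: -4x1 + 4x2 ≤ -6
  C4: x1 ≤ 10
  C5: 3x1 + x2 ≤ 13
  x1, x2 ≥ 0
C2 requires 4x1 - 4x2 ≤ 4, while C3 (-4x1 + 4x2 ≤ -6) is equivalent to 4x1 - 4x2 ≥ 6. Together they would need 6 ≤ 4x1 - 4x2 ≤ 4, which is impossible since 6 > 4. No point satisfies all constraints.

Infeasible — the constraint set is empty.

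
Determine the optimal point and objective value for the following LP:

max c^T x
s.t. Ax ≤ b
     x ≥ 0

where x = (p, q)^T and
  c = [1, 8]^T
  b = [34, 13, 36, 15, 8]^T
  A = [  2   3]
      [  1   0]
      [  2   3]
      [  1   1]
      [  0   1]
p = 5, q = 8, z = 69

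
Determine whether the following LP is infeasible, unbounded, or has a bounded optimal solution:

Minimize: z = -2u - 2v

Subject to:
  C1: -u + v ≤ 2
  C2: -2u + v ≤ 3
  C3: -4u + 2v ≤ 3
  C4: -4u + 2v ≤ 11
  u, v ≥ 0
Feasible point: (0, 0) satisfies every constraint, so the LP is feasible.
Direction d = (1, 0): for each constraint row a, a·d ≤ 0 —
  (-1)(1) + (1)(0) = -1 ≤ 0
  (-2)(1) + (1)(0) = -2 ≤ 0
  (-4)(1) + (2)(0) = -4 ≤ 0
  (-4)(1) + (2)(0) = -4 ≤ 0
and d ≥ 0, so (0, 0) + t·d stays feasible for every t ≥ 0. Along this ray z = -2u - 2v changes by -2 per unit t, so z → −∞.

Unbounded: there is a feasible ray along which z → −∞.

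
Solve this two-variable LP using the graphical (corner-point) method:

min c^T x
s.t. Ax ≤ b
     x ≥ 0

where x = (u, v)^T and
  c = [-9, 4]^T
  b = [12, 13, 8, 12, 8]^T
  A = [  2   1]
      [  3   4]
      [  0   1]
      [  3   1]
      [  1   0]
u = 4, v = 0, z = -36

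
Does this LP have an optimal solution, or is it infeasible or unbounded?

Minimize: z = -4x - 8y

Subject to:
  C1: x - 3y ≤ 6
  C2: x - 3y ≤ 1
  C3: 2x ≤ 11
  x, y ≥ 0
Feasible point: (0, 0) satisfies every constraint, so the LP is feasible.
Direction d = (0, 1): for each constraint row a, a·d ≤ 0 —
  (1)(0) + (-3)(1) = -3 ≤ 0
  (1)(0) + (-3)(1) = -3 ≤ 0
  (2)(0) + (0)(1) = 0 ≤ 0
and d ≥ 0, so (0, 0) + t·d stays feasible for every t ≥ 0. Along this ray z = -4x - 8y changes by -8 per unit t, so z → −∞.

The LP is unbounded; z can be made arbitrarily small.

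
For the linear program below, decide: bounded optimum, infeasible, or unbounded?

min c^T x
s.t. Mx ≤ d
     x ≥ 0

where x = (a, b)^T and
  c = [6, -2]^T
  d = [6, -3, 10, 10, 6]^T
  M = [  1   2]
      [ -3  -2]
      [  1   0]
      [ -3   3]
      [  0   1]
The point (0, 3) satisfies every constraint, so the LP is feasible; the constraints give a ≤ 10 and b ≤ 6, which with a, b ≥ 0 keep the feasible region inside a bounded box. A feasible, bounded LP attains a finite optimum at a vertex.

Bounded optimum: z* = -6 at (0, 3).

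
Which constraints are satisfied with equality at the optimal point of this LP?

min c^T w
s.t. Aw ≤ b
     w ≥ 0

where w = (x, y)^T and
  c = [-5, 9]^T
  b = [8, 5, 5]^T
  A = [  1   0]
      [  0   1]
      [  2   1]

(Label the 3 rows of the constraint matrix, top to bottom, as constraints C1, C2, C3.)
Optimal: x = 2.5, y = 0
Binding: C3, y ≥ 0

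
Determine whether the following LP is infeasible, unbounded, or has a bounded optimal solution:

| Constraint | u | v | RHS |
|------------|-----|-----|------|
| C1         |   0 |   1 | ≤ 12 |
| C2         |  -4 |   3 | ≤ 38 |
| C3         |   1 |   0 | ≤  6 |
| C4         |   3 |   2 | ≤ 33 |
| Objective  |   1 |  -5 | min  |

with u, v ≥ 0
The point (0, 12) satisfies every constraint, so the LP is feasible; the constraints give u ≤ 6 and v ≤ 12, which with u, v ≥ 0 keep the feasible region inside a bounded box. A feasible, bounded LP attains a finite optimum at a vertex.

Evaluating z = u - 5v at each vertex:
  (0, 0): z = 0
  (6, 0): z = 6
  (6, 7.5): z = -31.5
  (3, 12): z = -57
  (0, 12): z = -60

Feasible with finite optimum z* = -60 at (0, 12).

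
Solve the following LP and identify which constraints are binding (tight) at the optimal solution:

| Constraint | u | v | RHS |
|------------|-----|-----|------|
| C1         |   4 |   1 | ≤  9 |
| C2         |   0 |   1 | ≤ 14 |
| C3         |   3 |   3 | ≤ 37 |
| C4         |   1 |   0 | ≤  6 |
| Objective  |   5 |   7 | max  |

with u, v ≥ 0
Optimal: u = 0, v = 9
Slack at optimum:
  C1: slack = 0 (binding)
  C2: slack = 5
  C3: slack = 10
  C4: slack = 6
  u ≥ 0: u = 0 (binding)
  v ≥ 0: v = 9
Binding constraints: C1, u ≥ 0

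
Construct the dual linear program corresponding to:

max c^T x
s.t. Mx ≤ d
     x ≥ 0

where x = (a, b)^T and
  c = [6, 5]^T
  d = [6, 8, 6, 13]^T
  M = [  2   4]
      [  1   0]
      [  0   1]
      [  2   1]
Minimize: z = 6y1 + 8y2 + 6y3 + 13y4

Subject to:
  C1: -2y1 - y2 - 2y4 ≤ -6
  C2: -4y1 - y3 - y4 ≤ -5
  y1, y2, y3, y4 ≥ 0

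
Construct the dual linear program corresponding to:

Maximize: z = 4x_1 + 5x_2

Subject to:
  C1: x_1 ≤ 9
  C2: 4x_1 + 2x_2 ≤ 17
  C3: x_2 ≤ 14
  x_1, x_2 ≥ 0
Minimize: z = 9y1 + 17y2 + 14y3

Subject to:
  C1: -y1 - 4y2 ≤ -4
  C2: -2y2 - y3 ≤ -5
  y1, y2, y3 ≥ 0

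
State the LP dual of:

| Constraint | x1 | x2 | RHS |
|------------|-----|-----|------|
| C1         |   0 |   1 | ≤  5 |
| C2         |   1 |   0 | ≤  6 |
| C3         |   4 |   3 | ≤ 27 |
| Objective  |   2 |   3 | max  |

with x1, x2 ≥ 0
Minimize: z = 5y1 + 6y2 + 27y3

Subject to:
  C1: -y2 - 4y3 ≤ -2
  C2: -y1 - 3y3 ≤ -3
  y1, y2, y3 ≥ 0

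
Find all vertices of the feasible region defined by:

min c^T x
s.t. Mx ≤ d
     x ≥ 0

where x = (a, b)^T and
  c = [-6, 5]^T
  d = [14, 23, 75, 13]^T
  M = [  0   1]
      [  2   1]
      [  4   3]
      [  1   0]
Each vertex is the intersection of two constraint boundaries that also satisfies all remaining constraints:
  a = 0 and b = 0 → (0, 0)
  2a + b = 23 and b = 0 → (11.5, 0)
  b = 14 and 2a + b = 23 → (4.5, 14)
  b = 14 and a = 0 → (0, 14)

Vertices: (0, 0), (11.5, 0), (4.5, 14), (0, 14)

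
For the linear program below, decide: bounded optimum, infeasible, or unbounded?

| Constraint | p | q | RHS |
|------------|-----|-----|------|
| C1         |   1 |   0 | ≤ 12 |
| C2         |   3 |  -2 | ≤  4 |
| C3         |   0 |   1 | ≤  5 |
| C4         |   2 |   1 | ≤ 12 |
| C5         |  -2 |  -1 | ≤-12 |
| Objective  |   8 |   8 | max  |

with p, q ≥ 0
The point (3.5, 5) satisfies every constraint, so the LP is feasible; the constraints give p ≤ 12 and q ≤ 5, which with p, q ≥ 0 keep the feasible region inside a bounded box. A feasible, bounded LP attains a finite optimum at a vertex.

Evaluating z = 8p + 8q at each vertex:
  (4, 4): z = 64
  (3.5, 5): z = 68

The LP has an optimal solution: (3.5, 5) with z = 68.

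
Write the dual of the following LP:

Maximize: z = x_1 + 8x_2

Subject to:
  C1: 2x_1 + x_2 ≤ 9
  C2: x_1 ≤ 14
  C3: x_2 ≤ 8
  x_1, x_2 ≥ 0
Minimize: z = 9y1 + 14y2 + 8y3

Subject to:
  C1: -2y1 - y2 ≤ -1
  C2: -y1 - y3 ≤ -8
  y1, y2, y3 ≥ 0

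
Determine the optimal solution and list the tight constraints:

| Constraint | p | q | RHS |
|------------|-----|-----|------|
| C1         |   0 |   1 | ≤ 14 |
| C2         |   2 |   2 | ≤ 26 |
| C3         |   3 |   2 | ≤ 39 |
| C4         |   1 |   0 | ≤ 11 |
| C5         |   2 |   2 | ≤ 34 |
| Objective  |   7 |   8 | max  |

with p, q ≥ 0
Optimal: p = 0, q = 13
Slack at optimum:
  C1: slack = 1
  C2: slack = 0 (binding)
  C3: slack = 13
  C4: slack = 11
  C5: slack = 8
  p ≥ 0: p = 0 (binding)
  q ≥ 0: q = 13
Binding constraints: C2, p ≥ 0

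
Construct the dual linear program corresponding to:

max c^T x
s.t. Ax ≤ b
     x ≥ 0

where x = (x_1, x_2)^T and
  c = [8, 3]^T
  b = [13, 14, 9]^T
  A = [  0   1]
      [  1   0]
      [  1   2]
Minimize: z = 13y1 + 14y2 + 9y3

Subject to:
  C1: -y2 - y3 ≤ -8
  C2: -y1 - 2y3 ≤ -3
  y1, y2, y3 ≥ 0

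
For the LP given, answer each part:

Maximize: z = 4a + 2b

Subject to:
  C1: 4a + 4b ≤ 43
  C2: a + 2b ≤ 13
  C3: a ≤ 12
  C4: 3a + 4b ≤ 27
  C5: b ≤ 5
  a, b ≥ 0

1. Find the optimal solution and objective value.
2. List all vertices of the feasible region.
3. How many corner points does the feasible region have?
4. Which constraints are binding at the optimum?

1. a = 9, b = 0, z = 36
2. (0, 0), (9, 0), (2.333, 5), (0, 5)
3. 4
4. C4, b ≥ 0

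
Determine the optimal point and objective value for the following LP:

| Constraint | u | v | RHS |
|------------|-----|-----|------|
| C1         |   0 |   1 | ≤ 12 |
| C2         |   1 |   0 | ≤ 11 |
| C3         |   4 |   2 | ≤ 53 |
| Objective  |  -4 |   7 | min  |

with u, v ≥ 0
Each vertex is the intersection of two constraint boundaries that also satisfies all remaining constraints:
  u = 0 and v = 0 → (0, 0)
  u = 11 and v = 0 → (11, 0)
  u = 11 and 4u + 2v = 53 → (11, 4.5)
  v = 12 and 4u + 2v = 53 → (7.25, 12)
  v = 12 and u = 0 → (0, 12)

Evaluating z = -4u + 7v at each vertex:
  (0, 0): z = 0
  (11, 0): z = -44
  (11, 4.5): z = -12.5
  (7.25, 12): z = 55
  (0, 12): z = 84

The minimum is at (11, 0) with z = -44.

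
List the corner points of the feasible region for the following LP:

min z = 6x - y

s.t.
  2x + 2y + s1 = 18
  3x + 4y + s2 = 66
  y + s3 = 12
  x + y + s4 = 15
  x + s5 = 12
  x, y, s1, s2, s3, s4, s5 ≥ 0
Each vertex is the intersection of two constraint boundaries that also satisfies all remaining constraints:
  x = 0 and y = 0 → (0, 0)
  2x + 2y = 18 and y = 0 → (9, 0)
  2x + 2y = 18 and x = 0 → (0, 9)

Vertices: (0, 0), (9, 0), (0, 9)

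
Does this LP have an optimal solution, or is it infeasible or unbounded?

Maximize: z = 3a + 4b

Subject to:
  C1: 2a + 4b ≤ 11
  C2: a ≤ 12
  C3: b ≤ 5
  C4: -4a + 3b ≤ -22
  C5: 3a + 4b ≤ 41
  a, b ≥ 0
The point (5.5, 0) satisfies every constraint, so the LP is feasible; the constraints give a ≤ 12 and b ≤ 5, which with a, b ≥ 0 keep the feasible region inside a bounded box. A feasible, bounded LP attains a finite optimum at a vertex.

Evaluating z = 3a + 4b at each vertex:
  (5.5, 0): z = 16.5

Feasible with finite optimum z* = 16.5 at (5.5, 0).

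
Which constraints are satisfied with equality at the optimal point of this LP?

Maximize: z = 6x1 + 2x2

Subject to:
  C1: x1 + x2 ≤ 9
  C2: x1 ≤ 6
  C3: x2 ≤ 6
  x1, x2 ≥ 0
Optimal: x1 = 6, x2 = 3
Binding: C1, C2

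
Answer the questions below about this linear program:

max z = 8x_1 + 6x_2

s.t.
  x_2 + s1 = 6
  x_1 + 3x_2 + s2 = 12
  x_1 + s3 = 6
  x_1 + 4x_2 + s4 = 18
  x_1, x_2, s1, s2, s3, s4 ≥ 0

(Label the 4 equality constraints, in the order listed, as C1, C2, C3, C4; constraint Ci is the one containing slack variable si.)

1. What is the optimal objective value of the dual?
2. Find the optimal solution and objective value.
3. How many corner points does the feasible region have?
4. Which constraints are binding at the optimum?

1. 60 (by strong duality, equal to the primal optimum)
2. x_1 = 6, x_2 = 2, z = 60
3. 4
4. C2, C3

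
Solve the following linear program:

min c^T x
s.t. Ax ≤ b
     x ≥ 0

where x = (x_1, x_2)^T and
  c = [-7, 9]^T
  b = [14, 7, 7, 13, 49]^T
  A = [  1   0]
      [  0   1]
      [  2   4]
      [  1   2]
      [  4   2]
Each vertex is the intersection of two constraint boundaries that also satisfies all remaining constraints:
  x_1 = 0 and x_2 = 0 → (0, 0)
  2x_1 + 4x_2 = 7 and x_2 = 0 → (3.5, 0)
  2x_1 + 4x_2 = 7 and x_1 = 0 → (0, 1.75)

Evaluating z = -7x_1 + 9x_2 at each vertex:
  (0, 0): z = 0
  (3.5, 0): z = -24.5
  (0, 1.75): z = 15.75

The minimum is at (3.5, 0) with z = -24.5.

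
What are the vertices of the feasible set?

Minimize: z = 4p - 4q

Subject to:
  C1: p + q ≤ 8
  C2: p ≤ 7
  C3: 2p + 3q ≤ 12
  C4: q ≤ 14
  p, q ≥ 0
Each vertex is the intersection of two constraint boundaries that also satisfies all remaining constraints:
  p = 0 and q = 0 → (0, 0)
  2p + 3q = 12 and q = 0 → (6, 0)
  2p + 3q = 12 and p = 0 → (0, 4)

Vertices: (0, 0), (6, 0), (0, 4)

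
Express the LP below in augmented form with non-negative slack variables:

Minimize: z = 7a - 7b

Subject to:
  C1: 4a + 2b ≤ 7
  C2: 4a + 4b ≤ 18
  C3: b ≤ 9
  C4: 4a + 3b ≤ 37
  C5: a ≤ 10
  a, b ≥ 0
min z = 7a - 7b

s.t.
  4a + 2b + s1 = 7
  4a + 4b + s2 = 18
  b + s3 = 9
  4a + 3b + s4 = 37
  a + s5 = 10
  a, b, s1, s2, s3, s4, s5 ≥ 0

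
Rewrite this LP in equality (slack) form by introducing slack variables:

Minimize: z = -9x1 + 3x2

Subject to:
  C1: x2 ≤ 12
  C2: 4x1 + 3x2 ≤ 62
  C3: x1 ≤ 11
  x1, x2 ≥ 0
min z = -9x1 + 3x2

s.t.
  x2 + s1 = 12
  4x1 + 3x2 + s2 = 62
  x1 + s3 = 11
  x1, x2, s1, s2, s3 ≥ 0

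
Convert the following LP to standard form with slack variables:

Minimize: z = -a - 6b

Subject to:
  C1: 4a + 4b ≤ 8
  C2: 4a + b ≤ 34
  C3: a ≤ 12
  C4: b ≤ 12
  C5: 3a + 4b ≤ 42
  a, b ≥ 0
min z = -a - 6b

s.t.
  4a + 4b + s1 = 8
  4a + b + s2 = 34
  a + s3 = 12
  b + s4 = 12
  3a + 4b + s5 = 42
  a, b, s1, s2, s3, s4, s5 ≥ 0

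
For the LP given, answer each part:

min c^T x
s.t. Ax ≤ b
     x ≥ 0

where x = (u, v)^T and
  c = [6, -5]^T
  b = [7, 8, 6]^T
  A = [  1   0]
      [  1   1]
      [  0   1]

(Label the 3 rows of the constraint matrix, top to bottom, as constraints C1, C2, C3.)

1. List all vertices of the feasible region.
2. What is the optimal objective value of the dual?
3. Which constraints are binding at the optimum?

1. (0, 0), (7, 0), (7, 1), (2, 6), (0, 6)
2. -30 (by strong duality, equal to the primal optimum)
3. C3, u ≥ 0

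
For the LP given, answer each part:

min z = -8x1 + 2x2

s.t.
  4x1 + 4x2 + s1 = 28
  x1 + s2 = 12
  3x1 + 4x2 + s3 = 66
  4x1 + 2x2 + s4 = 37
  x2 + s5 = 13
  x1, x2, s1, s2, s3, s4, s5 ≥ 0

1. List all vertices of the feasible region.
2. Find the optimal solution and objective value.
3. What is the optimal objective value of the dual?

1. (0, 0), (7, 0), (0, 7)
2. x1 = 7, x2 = 0, z = -56
3. -56 (by strong duality, equal to the primal optimum)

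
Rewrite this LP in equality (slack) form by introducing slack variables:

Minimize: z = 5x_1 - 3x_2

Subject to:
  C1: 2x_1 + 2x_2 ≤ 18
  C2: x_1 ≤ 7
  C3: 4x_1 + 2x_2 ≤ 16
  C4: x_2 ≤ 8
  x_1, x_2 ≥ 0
min z = 5x_1 - 3x_2

s.t.
  2x_1 + 2x_2 + s1 = 18
  x_1 + s2 = 7
  4x_1 + 2x_2 + s3 = 16
  x_2 + s4 = 8
  x_1, x_2, s1, s2, s3, s4 ≥ 0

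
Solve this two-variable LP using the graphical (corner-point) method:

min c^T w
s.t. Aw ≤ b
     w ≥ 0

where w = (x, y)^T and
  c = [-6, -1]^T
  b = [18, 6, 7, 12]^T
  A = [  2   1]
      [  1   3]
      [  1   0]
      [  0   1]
x = 6, y = 0, z = -36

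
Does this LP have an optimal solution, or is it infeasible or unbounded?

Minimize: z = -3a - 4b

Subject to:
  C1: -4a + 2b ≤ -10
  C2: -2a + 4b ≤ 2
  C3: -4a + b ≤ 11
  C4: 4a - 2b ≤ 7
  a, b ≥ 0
C4 requires 4a - 2b ≤ 7, while C1 (-4a + 2b ≤ -10) is equivalent to 4a - 2b ≥ 10. Together they would need 10 ≤ 4a - 2b ≤ 7, which is impossible since 10 > 7. No point satisfies all constraints.

Infeasible — the constraint set is empty.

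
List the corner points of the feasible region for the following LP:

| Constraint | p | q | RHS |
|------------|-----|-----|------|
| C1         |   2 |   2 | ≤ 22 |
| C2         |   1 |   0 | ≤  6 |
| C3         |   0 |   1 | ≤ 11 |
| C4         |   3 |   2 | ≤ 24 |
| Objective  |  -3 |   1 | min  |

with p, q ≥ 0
Each vertex is the intersection of two constraint boundaries that also satisfies all remaining constraints:
  p = 0 and q = 0 → (0, 0)
  p = 6 and q = 0 → (6, 0)
  p = 6 and 3p + 2q = 24 → (6, 3)
  2p + 2q = 22 and 3p + 2q = 24 → (2, 9)
  2p + 2q = 22 and q = 11 → (0, 11)

Vertices: (0, 0), (6, 0), (6, 3), (2, 9), (0, 11)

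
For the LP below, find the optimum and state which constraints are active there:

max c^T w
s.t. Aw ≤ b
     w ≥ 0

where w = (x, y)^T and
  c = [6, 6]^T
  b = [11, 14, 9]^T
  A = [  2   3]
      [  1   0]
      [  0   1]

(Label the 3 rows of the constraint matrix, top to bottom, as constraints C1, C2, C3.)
Optimal: x = 5.5, y = 0
Slack at optimum:
  C1: slack = 0 (binding)
  C2: slack = 8.5
  C3: slack = 9
  x ≥ 0: x = 5.5
  y ≥ 0: y = 0 (binding)
Binding constraints: C1, y ≥ 0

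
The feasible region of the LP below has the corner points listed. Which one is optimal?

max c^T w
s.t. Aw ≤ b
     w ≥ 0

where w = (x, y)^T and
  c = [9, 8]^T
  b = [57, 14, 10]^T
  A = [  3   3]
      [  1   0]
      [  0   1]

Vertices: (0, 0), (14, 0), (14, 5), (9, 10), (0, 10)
Evaluating z = 9x + 8y at each vertex:
  (0, 0): z = 0
  (14, 0): z = 126
  (14, 5): z = 166
  (9, 10): z = 161
  (0, 10): z = 80

The largest value is z = 166, attained at (14, 5).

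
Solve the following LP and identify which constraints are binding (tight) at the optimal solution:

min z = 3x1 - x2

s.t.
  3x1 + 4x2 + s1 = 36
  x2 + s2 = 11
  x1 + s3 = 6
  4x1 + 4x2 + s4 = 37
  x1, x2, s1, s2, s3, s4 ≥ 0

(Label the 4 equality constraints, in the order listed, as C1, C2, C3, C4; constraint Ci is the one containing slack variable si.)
Optimal: x1 = 0, x2 = 9
Slack at optimum:
  C1: slack = 0 (binding)
  C2: slack = 2
  C3: slack = 6
  C4: slack = 1
  x1 ≥ 0: x1 = 0 (binding)
  x2 ≥ 0: x2 = 9
Binding constraints: C1, x1 ≥ 0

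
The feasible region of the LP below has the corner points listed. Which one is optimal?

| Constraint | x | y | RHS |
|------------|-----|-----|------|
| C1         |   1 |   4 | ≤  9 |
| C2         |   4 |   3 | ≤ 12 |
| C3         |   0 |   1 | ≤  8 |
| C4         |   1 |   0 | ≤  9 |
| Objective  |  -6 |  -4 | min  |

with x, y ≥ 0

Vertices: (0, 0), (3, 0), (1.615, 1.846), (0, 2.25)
(3, 0) with z = -18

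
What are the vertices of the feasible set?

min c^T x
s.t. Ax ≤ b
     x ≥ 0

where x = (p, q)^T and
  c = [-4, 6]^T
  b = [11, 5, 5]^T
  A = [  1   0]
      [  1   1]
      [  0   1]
Each vertex is the intersection of two constraint boundaries that also satisfies all remaining constraints:
  p = 0 and q = 0 → (0, 0)
  p + q = 5 and q = 0 → (5, 0)
  p + q = 5 and q = 5 → (0, 5)

Vertices: (0, 0), (5, 0), (0, 5)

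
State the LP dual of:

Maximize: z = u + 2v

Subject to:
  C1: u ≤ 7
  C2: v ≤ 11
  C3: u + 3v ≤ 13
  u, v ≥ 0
Minimize: z = 7y1 + 11y2 + 13y3

Subject to:
  C1: -y1 - y3 ≤ -1
  C2: -y2 - 3y3 ≤ -2
  y1, y2, y3 ≥ 0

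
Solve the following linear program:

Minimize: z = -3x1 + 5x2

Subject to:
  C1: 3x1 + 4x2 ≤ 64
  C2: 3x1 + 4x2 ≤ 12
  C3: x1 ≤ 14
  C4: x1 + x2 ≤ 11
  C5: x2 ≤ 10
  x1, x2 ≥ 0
x1 = 4, x2 = 0, z = -12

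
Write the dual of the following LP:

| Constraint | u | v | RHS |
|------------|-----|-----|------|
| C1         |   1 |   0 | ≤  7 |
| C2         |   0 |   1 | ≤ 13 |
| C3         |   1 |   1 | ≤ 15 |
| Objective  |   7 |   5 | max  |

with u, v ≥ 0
Minimize: z = 7y1 + 13y2 + 15y3

Subject to:
  C1: -y1 - y3 ≤ -7
  C2: -y2 - y3 ≤ -5
  y1, y2, y3 ≥ 0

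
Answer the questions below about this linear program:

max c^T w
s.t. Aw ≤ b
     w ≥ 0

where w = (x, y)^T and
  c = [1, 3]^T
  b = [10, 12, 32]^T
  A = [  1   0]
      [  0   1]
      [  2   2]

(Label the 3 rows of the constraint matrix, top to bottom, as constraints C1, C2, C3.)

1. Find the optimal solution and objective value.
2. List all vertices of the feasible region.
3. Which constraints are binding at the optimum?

1. x = 4, y = 12, z = 40
2. (0, 0), (10, 0), (10, 6), (4, 12), (0, 12)
3. C2, C3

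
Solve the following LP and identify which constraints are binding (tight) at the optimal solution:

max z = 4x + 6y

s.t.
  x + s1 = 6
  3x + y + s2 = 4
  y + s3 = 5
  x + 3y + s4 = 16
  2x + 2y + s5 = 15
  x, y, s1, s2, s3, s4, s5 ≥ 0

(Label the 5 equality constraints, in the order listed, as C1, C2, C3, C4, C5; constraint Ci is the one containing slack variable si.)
Optimal: x = 0, y = 4
Slack at optimum:
  C1: slack = 6
  C2: slack = 0 (binding)
  C3: slack = 1
  C4: slack = 4
  C5: slack = 7
  x ≥ 0: x = 0 (binding)
  y ≥ 0: y = 4
Binding constraints: C2, x ≥ 0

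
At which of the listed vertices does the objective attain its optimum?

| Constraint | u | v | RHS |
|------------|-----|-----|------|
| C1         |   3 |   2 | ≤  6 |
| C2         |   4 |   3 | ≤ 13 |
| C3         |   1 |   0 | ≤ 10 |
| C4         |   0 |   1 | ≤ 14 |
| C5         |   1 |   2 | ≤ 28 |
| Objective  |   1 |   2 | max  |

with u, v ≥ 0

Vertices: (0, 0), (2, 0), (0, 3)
Evaluating z = u + 2v at each vertex:
  (0, 0): z = 0
  (2, 0): z = 2
  (0, 3): z = 6

The largest value is z = 6, attained at (0, 3).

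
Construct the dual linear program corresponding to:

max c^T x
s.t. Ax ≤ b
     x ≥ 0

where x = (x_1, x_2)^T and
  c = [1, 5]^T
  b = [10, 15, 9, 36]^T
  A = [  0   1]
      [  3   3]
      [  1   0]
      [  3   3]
Minimize: z = 10y1 + 15y2 + 9y3 + 36y4

Subject to:
  C1: -3y2 - y3 - 3y4 ≤ -1
  C2: -y1 - 3y2 - 3y4 ≤ -5
  y1, y2, y3, y4 ≥ 0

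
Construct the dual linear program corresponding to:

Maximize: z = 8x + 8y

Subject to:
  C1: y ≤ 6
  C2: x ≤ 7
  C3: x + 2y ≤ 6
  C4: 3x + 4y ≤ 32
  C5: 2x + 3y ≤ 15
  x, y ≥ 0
Minimize: z = 6y1 + 7y2 + 6y3 + 32y4 + 15y5

Subject to:
  C1: -y2 - y3 - 3y4 - 2y5 ≤ -8
  C2: -y1 - 2y3 - 4y4 - 3y5 ≤ -8
  y1, y2, y3, y4, y5 ≥ 0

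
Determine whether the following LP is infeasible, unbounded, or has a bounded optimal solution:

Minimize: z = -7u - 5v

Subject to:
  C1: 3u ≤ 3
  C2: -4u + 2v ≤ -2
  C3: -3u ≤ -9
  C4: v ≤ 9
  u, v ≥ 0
C1 requires 3u ≤ 3, while C3 (-3u ≤ -9) is equivalent to 3u ≥ 9. Together they would need 9 ≤ 3u ≤ 3, which is impossible since 9 > 3. No point satisfies all constraints.

Infeasible: no point satisfies all constraints simultaneously.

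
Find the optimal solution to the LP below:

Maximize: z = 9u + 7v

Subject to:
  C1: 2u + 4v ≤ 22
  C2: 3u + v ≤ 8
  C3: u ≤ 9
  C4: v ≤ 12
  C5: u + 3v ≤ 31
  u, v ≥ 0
u = 1, v = 5, z = 44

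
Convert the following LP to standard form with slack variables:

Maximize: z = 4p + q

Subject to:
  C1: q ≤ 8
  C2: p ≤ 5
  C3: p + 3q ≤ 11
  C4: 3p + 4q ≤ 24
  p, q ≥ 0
max z = 4p + q

s.t.
  q + s1 = 8
  p + s2 = 5
  p + 3q + s3 = 11
  3p + 4q + s4 = 24
  p, q, s1, s2, s3, s4 ≥ 0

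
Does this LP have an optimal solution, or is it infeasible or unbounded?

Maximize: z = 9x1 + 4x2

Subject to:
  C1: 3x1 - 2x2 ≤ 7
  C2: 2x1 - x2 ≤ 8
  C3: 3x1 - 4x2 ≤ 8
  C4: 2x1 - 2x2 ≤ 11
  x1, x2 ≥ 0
Feasible point: (0, 0) satisfies every constraint, so the LP is feasible.
Direction d = (0, 1): for each constraint row a, a·d ≤ 0 —
  (3)(0) + (-2)(1) = -2 ≤ 0
  (2)(0) + (-1)(1) = -1 ≤ 0
  (3)(0) + (-4)(1) = -4 ≤ 0
  (2)(0) + (-2)(1) = -2 ≤ 0
and d ≥ 0, so (0, 0) + t·d stays feasible for every t ≥ 0. Along this ray z = 9x1 + 4x2 changes by 4 per unit t, so z → +∞.

Unbounded — the objective can increase without bound over the feasible region.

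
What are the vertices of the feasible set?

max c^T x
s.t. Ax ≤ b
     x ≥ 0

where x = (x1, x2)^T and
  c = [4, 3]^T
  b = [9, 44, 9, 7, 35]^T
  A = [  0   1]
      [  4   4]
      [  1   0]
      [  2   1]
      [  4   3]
Each vertex is the intersection of two constraint boundaries that also satisfies all remaining constraints:
  x1 = 0 and x2 = 0 → (0, 0)
  2x1 + x2 = 7 and x2 = 0 → (3.5, 0)
  2x1 + x2 = 7 and x1 = 0 → (0, 7)

Vertices: (0, 0), (3.5, 0), (0, 7)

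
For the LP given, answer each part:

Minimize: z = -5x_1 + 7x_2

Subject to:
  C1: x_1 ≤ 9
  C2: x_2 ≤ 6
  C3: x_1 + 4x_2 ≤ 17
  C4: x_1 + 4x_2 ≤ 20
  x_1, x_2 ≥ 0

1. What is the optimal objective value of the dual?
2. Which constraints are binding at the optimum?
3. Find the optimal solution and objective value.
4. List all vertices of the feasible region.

1. -45 (by strong duality, equal to the primal optimum)
2. C1, x_2 ≥ 0
3. x_1 = 9, x_2 = 0, z = -45
4. (0, 0), (9, 0), (9, 2), (0, 4.25)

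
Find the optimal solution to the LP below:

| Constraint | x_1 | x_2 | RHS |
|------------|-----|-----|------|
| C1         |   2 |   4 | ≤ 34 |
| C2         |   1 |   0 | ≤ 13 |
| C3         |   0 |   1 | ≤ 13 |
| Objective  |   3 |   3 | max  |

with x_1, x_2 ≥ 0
Each vertex is the intersection of two constraint boundaries that also satisfies all remaining constraints:
  x_1 = 0 and x_2 = 0 → (0, 0)
  x_1 = 13 and x_2 = 0 → (13, 0)
  2x_1 + 4x_2 = 34 and x_1 = 13 → (13, 2)
  2x_1 + 4x_2 = 34 and x_1 = 0 → (0, 8.5)

Evaluating z = 3x_1 + 3x_2 at each vertex:
  (0, 0): z = 0
  (13, 0): z = 39
  (13, 2): z = 45
  (0, 8.5): z = 25.5

The maximum is at (13, 2) with z = 45.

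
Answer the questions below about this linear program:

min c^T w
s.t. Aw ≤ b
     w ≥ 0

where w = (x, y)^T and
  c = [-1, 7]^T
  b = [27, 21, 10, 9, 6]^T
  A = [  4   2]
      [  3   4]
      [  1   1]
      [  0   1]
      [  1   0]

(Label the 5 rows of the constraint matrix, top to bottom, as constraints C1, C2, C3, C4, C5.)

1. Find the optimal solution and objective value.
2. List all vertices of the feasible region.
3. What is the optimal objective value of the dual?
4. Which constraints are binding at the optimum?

1. x = 6, y = 0, z = -6
2. (0, 0), (6, 0), (6, 0.75), (0, 5.25)
3. -6 (by strong duality, equal to the primal optimum)
4. C5, y ≥ 0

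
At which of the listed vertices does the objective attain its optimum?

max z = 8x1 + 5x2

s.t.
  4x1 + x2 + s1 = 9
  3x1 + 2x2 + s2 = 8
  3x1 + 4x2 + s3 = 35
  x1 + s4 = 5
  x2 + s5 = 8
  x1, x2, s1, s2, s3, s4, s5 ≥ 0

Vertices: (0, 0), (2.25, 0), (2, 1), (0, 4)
Evaluating z = 8x1 + 5x2 at each vertex:
  (0, 0): z = 0
  (2.25, 0): z = 18
  (2, 1): z = 21
  (0, 4): z = 20

The largest value is z = 21, attained at (2, 1).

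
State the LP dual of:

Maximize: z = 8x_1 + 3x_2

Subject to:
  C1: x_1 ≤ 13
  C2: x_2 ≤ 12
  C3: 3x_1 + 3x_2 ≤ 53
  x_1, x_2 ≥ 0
Minimize: z = 13y1 + 12y2 + 53y3

Subject to:
  C1: -y1 - 3y3 ≤ -8
  C2: -y2 - 3y3 ≤ -3
  y1, y2, y3 ≥ 0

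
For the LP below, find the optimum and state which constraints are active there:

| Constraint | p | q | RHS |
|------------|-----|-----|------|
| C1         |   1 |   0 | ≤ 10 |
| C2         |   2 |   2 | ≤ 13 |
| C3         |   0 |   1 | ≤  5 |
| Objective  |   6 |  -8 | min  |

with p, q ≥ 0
Optimal: p = 0, q = 5
Slack at optimum:
  C1: slack = 10
  C2: slack = 3
  C3: slack = 0 (binding)
  p ≥ 0: p = 0 (binding)
  q ≥ 0: q = 5
Binding constraints: C3, p ≥ 0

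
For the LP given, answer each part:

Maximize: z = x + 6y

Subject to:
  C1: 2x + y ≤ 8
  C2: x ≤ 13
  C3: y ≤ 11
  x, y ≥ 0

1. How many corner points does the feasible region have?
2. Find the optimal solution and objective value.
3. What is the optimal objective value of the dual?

1. 3
2. x = 0, y = 8, z = 48
3. 48 (by strong duality, equal to the primal optimum)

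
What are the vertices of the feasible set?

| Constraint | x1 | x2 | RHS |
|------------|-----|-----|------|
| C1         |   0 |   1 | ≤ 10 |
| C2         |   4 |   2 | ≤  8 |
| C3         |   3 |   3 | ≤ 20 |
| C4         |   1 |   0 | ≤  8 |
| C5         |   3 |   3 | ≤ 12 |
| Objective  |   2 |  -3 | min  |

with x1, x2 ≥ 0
Each vertex is the intersection of two constraint boundaries that also satisfies all remaining constraints:
  x1 = 0 and x2 = 0 → (0, 0)
  4x1 + 2x2 = 8 and x2 = 0 → (2, 0)
  4x1 + 2x2 = 8 and 3x1 + 3x2 = 12 → (0, 4)

Vertices: (0, 0), (2, 0), (0, 4)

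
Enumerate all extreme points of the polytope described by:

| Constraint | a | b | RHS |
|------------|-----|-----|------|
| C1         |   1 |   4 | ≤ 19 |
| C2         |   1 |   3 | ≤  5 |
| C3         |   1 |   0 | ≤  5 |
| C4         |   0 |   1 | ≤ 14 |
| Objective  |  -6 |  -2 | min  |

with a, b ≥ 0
Each vertex is the intersection of two constraint boundaries that also satisfies all remaining constraints:
  a = 0 and b = 0 → (0, 0)
  a + 3b = 5 and a = 5 → (5, 0)
  a + 3b = 5 and a = 0 → (0, 1.667)

Vertices: (0, 0), (5, 0), (0, 1.667)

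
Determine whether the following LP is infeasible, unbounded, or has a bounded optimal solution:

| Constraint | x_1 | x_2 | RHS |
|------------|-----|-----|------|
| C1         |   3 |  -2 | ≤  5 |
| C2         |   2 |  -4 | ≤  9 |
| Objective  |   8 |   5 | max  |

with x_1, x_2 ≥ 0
Feasible point: (0, 0) satisfies every constraint, so the LP is feasible.
Direction d = (0, 1): for each constraint row a, a·d ≤ 0 —
  (3)(0) + (-2)(1) = -2 ≤ 0
  (2)(0) + (-4)(1) = -4 ≤ 0
and d ≥ 0, so (0, 0) + t·d stays feasible for every t ≥ 0. Along this ray z = 8x_1 + 5x_2 changes by 5 per unit t, so z → +∞.

The LP is unbounded; z can be made arbitrarily large.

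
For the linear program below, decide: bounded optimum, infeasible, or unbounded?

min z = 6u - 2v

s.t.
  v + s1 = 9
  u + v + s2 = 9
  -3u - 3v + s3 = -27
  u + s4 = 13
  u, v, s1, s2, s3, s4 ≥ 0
The point (0, 9) satisfies every constraint, so the LP is feasible; the constraints give u ≤ 13 and v ≤ 9, which with u, v ≥ 0 keep the feasible region inside a bounded box. A feasible, bounded LP attains a finite optimum at a vertex.

Evaluating z = 6u - 2v at each vertex:
  (9, 0): z = 54
  (0, 9): z = -18

Bounded optimum: z* = -18 at (0, 9).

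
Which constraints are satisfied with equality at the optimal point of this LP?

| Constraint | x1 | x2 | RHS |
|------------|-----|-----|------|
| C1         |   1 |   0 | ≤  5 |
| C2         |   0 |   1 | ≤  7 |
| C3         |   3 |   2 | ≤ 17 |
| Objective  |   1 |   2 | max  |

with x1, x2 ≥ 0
Optimal: x1 = 1, x2 = 7
Binding: C2, C3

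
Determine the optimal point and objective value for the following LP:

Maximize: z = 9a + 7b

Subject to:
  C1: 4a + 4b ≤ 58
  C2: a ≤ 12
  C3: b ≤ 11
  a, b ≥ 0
Each vertex is the intersection of two constraint boundaries that also satisfies all remaining constraints:
  a = 0 and b = 0 → (0, 0)
  a = 12 and b = 0 → (12, 0)
  4a + 4b = 58 and a = 12 → (12, 2.5)
  4a + 4b = 58 and b = 11 → (3.5, 11)
  b = 11 and a = 0 → (0, 11)

Evaluating z = 9a + 7b at each vertex:
  (0, 0): z = 0
  (12, 0): z = 108
  (12, 2.5): z = 125.5
  (3.5, 11): z = 108.5
  (0, 11): z = 77

The maximum is at (12, 2.5) with z = 125.5.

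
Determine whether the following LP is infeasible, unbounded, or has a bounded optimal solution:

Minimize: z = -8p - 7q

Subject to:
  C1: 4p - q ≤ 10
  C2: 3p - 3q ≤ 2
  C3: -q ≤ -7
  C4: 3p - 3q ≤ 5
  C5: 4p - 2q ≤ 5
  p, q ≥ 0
Feasible point: (0, 7) satisfies every constraint, so the LP is feasible.
Direction d = (0, 1): for each constraint row a, a·d ≤ 0 —
  (4)(0) + (-1)(1) = -1 ≤ 0
  (3)(0) + (-3)(1) = -3 ≤ 0
  (0)(0) + (-1)(1) = -1 ≤ 0
  (3)(0) + (-3)(1) = -3 ≤ 0
  (4)(0) + (-2)(1) = -2 ≤ 0
and d ≥ 0, so (0, 7) + t·d stays feasible for every t ≥ 0. Along this ray z = -8p - 7q changes by -7 per unit t, so z → −∞.

Unbounded — the objective can decrease without bound over the feasible region.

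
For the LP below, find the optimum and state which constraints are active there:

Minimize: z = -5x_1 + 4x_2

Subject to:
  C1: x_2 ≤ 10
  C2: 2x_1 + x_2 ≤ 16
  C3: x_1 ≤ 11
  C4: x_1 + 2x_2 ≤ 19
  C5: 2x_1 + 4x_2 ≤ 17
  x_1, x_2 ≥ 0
Optimal: x_1 = 8, x_2 = 0
Slack at optimum:
  C1: slack = 10
  C2: slack = 0 (binding)
  C3: slack = 3
  C4: slack = 11
  C5: slack = 1
  x_1 ≥ 0: x_1 = 8
  x_2 ≥ 0: x_2 = 0 (binding)
Binding constraints: C2, x_2 ≥ 0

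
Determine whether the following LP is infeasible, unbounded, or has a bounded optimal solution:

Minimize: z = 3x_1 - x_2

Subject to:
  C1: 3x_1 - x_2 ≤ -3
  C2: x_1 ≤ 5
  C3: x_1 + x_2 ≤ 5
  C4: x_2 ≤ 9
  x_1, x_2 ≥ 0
The point (0, 5) satisfies every constraint, so the LP is feasible; the constraints give x_1 ≤ 5 and x_2 ≤ 9, which with x_1, x_2 ≥ 0 keep the feasible region inside a bounded box. A feasible, bounded LP attains a finite optimum at a vertex.

Feasible with finite optimum z* = -5 at (0, 5).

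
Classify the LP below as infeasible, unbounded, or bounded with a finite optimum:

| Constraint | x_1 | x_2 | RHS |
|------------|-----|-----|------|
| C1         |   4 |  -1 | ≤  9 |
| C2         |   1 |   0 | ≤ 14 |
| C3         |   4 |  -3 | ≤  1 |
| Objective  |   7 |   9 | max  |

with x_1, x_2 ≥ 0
Feasible point: (0, 0) satisfies every constraint, so the LP is feasible.
Direction d = (0, 1): for each constraint row a, a·d ≤ 0 —
  (4)(0) + (-1)(1) = -1 ≤ 0
  (1)(0) + (0)(1) = 0 ≤ 0
  (4)(0) + (-3)(1) = -3 ≤ 0
and d ≥ 0, so (0, 0) + t·d stays feasible for every t ≥ 0. Along this ray z = 7x_1 + 9x_2 changes by 9 per unit t, so z → +∞.

The LP is unbounded; z can be made arbitrarily large.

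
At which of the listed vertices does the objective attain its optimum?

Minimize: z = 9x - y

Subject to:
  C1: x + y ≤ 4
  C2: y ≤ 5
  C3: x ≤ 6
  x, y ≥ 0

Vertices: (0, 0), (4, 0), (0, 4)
Evaluating z = 9x - y at each vertex:
  (0, 0): z = 0
  (4, 0): z = 36
  (0, 4): z = -4

The smallest value is z = -4, attained at (0, 4).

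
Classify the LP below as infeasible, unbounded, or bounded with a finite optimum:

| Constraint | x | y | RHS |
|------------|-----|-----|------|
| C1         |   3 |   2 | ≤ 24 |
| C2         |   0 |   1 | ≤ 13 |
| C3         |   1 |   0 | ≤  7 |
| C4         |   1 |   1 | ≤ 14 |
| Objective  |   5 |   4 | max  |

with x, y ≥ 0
The point (0, 12) satisfies every constraint, so the LP is feasible; the constraints give x ≤ 7 and y ≤ 13, which with x, y ≥ 0 keep the feasible region inside a bounded box. A feasible, bounded LP attains a finite optimum at a vertex.

Evaluating z = 5x + 4y at each vertex:
  (0, 0): z = 0
  (7, 0): z = 35
  (7, 1.5): z = 41
  (0, 12): z = 48

The LP has an optimal solution: (0, 12) with z = 48.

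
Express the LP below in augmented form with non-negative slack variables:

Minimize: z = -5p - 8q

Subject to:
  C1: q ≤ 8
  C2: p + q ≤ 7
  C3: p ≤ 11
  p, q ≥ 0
min z = -5p - 8q

s.t.
  q + s1 = 8
  p + q + s2 = 7
  p + s3 = 11
  p, q, s1, s2, s3 ≥ 0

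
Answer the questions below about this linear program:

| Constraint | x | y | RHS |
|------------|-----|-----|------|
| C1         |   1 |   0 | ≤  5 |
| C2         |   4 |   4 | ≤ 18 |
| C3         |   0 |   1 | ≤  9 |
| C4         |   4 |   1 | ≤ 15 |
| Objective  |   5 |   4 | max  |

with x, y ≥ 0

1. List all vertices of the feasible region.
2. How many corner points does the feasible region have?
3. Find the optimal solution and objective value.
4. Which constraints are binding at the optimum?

1. (0, 0), (3.75, 0), (3.5, 1), (0, 4.5)
2. 4
3. x = 3.5, y = 1, z = 21.5
4. C2, C4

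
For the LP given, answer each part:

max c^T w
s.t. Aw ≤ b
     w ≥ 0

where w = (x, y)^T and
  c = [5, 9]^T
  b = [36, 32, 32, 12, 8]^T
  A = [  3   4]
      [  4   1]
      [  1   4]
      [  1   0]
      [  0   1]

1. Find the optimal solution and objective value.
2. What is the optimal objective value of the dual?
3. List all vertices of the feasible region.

1. x = 2, y = 7.5, z = 77.5
2. 77.5 (by strong duality, equal to the primal optimum)
3. (0, 0), (8, 0), (7.077, 3.692), (2, 7.5), (0, 8)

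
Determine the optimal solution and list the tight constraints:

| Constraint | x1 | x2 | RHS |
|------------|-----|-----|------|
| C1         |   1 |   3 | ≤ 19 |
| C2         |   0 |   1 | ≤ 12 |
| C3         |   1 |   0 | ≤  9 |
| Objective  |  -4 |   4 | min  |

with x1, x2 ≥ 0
Optimal: x1 = 9, x2 = 0
Slack at optimum:
  C1: slack = 10
  C2: slack = 12
  C3: slack = 0 (binding)
  x1 ≥ 0: x1 = 9
  x2 ≥ 0: x2 = 0 (binding)
Binding constraints: C3, x2 ≥ 0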